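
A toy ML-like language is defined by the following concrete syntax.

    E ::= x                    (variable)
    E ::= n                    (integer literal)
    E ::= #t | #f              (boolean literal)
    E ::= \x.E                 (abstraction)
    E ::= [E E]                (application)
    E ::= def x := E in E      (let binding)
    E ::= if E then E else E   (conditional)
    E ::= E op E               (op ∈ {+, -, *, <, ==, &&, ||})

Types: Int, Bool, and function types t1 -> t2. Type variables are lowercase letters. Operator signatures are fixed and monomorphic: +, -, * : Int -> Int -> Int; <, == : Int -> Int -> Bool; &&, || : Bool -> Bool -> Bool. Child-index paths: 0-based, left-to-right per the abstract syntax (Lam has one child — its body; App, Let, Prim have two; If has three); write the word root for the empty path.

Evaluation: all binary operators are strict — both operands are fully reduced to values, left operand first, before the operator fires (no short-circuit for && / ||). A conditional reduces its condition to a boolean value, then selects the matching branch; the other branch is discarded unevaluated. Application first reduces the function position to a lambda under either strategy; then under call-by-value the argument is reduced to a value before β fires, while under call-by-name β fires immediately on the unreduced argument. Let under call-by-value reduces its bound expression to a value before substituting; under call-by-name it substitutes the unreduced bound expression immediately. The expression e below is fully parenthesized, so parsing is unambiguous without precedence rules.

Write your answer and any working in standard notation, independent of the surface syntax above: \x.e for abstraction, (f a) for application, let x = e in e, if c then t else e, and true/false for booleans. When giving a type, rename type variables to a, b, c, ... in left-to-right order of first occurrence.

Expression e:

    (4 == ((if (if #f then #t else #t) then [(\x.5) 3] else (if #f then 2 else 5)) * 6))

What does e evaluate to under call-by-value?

Answer: false

Trace:
step 0: (4 == ((if (if false then true else true) then ((\x.5) 3) else (if false then 2 else 5)) * 6))
step 1: [if@1.0.0] (4 == ((if true then ((\x.5) 3) else (if false then 2 else 5)) * 6))
step 2: [if@1.0] (4 == (((\x.5) 3) * 6))
step 3: [beta@1.0] (4 == (5 * 6))
step 4: [delta@1] (4 == 30)
step 5: [delta@root] false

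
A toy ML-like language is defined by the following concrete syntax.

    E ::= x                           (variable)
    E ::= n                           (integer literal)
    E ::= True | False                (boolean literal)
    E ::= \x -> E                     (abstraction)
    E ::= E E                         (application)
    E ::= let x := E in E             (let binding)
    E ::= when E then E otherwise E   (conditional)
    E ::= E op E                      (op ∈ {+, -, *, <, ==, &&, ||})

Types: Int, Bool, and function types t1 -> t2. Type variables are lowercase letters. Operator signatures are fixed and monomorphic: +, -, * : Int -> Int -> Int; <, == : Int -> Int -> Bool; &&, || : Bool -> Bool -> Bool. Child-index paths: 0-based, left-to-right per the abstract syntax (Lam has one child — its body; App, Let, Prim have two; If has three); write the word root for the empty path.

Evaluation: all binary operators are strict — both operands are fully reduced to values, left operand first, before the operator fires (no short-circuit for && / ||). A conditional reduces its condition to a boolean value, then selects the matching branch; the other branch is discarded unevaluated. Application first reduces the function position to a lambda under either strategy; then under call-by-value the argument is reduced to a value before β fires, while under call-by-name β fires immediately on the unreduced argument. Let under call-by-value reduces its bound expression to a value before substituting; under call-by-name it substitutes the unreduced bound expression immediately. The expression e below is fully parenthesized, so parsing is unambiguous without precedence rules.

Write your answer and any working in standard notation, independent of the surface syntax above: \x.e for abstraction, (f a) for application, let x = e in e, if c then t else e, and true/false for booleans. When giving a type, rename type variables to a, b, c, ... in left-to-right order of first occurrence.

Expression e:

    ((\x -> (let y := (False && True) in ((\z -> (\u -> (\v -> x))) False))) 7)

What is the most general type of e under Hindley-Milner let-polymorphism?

Working:
  unify Bool ~ Bool
  unify Bool ~ Bool
let y : Bool
x : a
\v._ : d -> a
\u._ : c -> d -> a
\z._ : b -> c -> d -> a
  unify b -> c -> d -> a ~ Bool -> e
  unify b ~ Bool
  unify c -> d -> a ~ e
_ _ : c -> d -> a
\x._ : a -> c -> d -> a
  unify a -> c -> d -> a ~ Int -> f
  unify a ~ Int
  unify c -> d -> Int ~ f
_ _ : c -> d -> Int

Answer: a -> b -> Int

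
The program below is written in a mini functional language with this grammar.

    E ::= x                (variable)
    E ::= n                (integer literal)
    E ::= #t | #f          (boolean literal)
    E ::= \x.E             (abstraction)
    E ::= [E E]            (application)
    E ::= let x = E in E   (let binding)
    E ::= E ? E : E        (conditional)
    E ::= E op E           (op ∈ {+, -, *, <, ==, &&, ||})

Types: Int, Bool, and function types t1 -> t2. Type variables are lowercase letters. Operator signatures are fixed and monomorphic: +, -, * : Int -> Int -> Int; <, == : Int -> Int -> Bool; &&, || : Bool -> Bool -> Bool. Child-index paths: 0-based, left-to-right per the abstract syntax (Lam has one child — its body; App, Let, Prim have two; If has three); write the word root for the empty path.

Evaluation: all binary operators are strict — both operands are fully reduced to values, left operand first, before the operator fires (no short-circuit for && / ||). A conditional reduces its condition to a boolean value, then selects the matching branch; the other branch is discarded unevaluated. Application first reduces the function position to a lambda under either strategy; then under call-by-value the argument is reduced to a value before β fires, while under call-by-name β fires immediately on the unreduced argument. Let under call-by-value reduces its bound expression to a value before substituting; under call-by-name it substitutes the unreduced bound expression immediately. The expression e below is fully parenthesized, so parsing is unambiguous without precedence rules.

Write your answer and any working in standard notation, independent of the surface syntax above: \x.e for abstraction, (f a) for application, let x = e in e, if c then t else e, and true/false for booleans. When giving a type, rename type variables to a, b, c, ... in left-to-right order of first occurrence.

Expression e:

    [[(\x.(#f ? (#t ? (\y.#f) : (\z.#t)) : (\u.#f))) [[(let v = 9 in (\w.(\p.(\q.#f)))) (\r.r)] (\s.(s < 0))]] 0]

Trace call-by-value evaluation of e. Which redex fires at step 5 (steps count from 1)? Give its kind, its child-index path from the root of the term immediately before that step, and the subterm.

Answer: if at 0 : (if false then (if true then (\y.false) else (\z.true)) else (\u.false))

Derivation:
step 0: (((\x.(if false then (if true then (\y.false) else (\z.true)) else (\u.false))) (((let v = 9 in (\w.(\p.(\q.false)))) (\r.r)) (\s.(s < 0)))) 0)
step 1: [let@0.1.0.0] (((\x.(if false then (if true then (\y.false) else (\z.true)) else (\u.false))) (((\w.(\p.(\q.false))) (\r.r)) (\s.(s < 0)))) 0)
step 2: [beta@0.1.0] (((\x.(if false then (if true then (\y.false) else (\z.true)) else (\u.false))) ((\p.(\q.false)) (\s.(s < 0)))) 0)
step 3: [beta@0.1] (((\x.(if false then (if true then (\y.false) else (\z.true)) else (\u.false))) (\q.false)) 0)
step 4: [beta@0] ((if false then (if true then (\y.false) else (\z.true)) else (\u.false)) 0)
step 5: [if@0] ((\u.false) 0)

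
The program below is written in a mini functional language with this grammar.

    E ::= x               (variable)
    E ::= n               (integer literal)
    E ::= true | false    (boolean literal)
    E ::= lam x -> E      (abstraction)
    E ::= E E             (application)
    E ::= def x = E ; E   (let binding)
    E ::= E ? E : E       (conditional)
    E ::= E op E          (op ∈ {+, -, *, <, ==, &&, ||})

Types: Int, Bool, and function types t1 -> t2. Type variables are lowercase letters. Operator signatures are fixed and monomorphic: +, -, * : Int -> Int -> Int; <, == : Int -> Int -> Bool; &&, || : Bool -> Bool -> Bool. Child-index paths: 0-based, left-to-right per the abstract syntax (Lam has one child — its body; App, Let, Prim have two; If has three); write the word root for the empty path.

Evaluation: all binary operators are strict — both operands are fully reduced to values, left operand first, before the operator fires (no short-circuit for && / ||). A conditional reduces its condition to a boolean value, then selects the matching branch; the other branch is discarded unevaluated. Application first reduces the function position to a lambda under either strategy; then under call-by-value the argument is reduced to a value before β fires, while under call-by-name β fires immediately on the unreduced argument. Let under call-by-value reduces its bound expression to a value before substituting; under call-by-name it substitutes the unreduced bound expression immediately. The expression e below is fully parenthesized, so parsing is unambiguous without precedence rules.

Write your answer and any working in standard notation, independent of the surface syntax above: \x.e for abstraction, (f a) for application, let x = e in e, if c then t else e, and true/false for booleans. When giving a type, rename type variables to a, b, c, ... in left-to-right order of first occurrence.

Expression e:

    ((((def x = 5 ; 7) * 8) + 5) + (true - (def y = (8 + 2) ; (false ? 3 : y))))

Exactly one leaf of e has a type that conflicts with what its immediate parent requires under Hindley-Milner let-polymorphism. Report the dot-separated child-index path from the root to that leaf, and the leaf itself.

Derivation:
let x : Int
  unify Int ~ Int
  unify Int ~ Int
  unify Int ~ Int
  unify Int ~ Int
  unify Int ~ Int
  unify Bool ~ Int
  FAIL: mismatch Bool ~ Int

Answer: 1.0 : true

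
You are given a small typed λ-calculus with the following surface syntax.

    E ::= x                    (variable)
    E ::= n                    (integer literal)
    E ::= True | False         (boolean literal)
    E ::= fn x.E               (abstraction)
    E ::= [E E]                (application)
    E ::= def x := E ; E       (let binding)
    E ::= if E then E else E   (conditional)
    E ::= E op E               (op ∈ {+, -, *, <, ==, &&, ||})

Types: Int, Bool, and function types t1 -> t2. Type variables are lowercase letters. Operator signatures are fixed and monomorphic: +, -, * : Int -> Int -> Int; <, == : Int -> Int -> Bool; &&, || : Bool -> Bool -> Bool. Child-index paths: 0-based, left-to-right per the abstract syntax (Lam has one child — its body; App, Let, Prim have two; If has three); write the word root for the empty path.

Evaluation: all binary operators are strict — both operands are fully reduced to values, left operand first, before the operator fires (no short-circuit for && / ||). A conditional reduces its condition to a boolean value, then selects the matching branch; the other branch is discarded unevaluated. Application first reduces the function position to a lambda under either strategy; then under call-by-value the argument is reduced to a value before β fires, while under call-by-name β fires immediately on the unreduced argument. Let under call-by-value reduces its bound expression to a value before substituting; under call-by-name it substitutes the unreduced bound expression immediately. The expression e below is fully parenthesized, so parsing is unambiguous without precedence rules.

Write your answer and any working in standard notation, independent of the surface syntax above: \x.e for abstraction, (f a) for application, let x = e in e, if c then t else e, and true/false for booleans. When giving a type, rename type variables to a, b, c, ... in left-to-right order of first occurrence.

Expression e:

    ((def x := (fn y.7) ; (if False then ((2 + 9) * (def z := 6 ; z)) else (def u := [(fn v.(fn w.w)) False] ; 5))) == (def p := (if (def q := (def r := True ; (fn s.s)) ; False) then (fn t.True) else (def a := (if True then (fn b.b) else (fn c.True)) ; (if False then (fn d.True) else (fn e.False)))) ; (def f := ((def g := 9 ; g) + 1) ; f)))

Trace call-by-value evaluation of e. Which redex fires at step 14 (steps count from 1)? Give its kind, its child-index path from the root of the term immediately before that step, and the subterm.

Trace:
step 0: ((let x = (\y.7) in (if false then ((2 + 9) * (let z = 6 in z)) else (let u = ((\v.(\w.w)) false) in 5))) == (let p = (if (let q = (let r = true in (\s.s)) in false) then (\t.true) else (let a = (if true then (\b.b) else (\c.true)) in (if false then (\d.true) else (\e.false)))) in (let f = ((let g = 9 in g) + 1) in f)))
step 1: [let@0] ((if false then ((2 + 9) * (let z = 6 in z)) else (let u = ((\v.(\w.w)) false) in 5)) == (let p = (if (let q = (let r = true in (\s.s)) in false) then (\t.true) else (let a = (if true then (\b.b) else (\c.true)) in (if false then (\d.true) else (\e.false)))) in (let f = ((let g = 9 in g) + 1) in f)))
step 2: [if@0] ((let u = ((\v.(\w.w)) false) in 5) == (let p = (if (let q = (let r = true in (\s.s)) in false) then (\t.true) else (let a = (if true then (\b.b) else (\c.true)) in (if false then (\d.true) else (\e.false)))) in (let f = ((let g = 9 in g) + 1) in f)))
step 3: [beta@0.0] ((let u = (\w.w) in 5) == (let p = (if (let q = (let r = true in (\s.s)) in false) then (\t.true) else (let a = (if true then (\b.b) else (\c.true)) in (if false then (\d.true) else (\e.false)))) in (let f = ((let g = 9 in g) + 1) in f)))
step 4: [let@0] (5 == (let p = (if (let q = (let r = true in (\s.s)) in false) then (\t.true) else (let a = (if true then (\b.b) else (\c.true)) in (if false then (\d.true) else (\e.false)))) in (let f = ((let g = 9 in g) + 1) in f)))
step 5: [let@1.0.0.0] (5 == (let p = (if (let q = (\s.s) in false) then (\t.true) else (let a = (if true then (\b.b) else (\c.true)) in (if false then (\d.true) else (\e.false)))) in (let f = ((let g = 9 in g) + 1) in f)))
step 6: [let@1.0.0] (5 == (let p = (if false then (\t.true) else (let a = (if true then (\b.b) else (\c.true)) in (if false then (\d.true) else (\e.false)))) in (let f = ((let g = 9 in g) + 1) in f)))
step 7: [if@1.0] (5 == (let p = (let a = (if true then (\b.b) else (\c.true)) in (if false then (\d.true) else (\e.false))) in (let f = ((let g = 9 in g) + 1) in f)))
step 8: [if@1.0.0] (5 == (let p = (let a = (\b.b) in (if false then (\d.true) else (\e.false))) in (let f = ((let g = 9 in g) + 1) in f)))
step 9: [let@1.0] (5 == (let p = (if false then (\d.true) else (\e.false)) in (let f = ((let g = 9 in g) + 1) in f)))
step 10: [if@1.0] (5 == (let p = (\e.false) in (let f = ((let g = 9 in g) + 1) in f)))
step 11: [let@1] (5 == (let f = ((let g = 9 in g) + 1) in f))
step 12: [let@1.0.0] (5 == (let f = (9 + 1) in f))
step 13: [delta@1.0] (5 == (let f = 10 in f))
step 14: [let@1] (5 == 10)

Answer: let at 1 : (let f = 10 in f)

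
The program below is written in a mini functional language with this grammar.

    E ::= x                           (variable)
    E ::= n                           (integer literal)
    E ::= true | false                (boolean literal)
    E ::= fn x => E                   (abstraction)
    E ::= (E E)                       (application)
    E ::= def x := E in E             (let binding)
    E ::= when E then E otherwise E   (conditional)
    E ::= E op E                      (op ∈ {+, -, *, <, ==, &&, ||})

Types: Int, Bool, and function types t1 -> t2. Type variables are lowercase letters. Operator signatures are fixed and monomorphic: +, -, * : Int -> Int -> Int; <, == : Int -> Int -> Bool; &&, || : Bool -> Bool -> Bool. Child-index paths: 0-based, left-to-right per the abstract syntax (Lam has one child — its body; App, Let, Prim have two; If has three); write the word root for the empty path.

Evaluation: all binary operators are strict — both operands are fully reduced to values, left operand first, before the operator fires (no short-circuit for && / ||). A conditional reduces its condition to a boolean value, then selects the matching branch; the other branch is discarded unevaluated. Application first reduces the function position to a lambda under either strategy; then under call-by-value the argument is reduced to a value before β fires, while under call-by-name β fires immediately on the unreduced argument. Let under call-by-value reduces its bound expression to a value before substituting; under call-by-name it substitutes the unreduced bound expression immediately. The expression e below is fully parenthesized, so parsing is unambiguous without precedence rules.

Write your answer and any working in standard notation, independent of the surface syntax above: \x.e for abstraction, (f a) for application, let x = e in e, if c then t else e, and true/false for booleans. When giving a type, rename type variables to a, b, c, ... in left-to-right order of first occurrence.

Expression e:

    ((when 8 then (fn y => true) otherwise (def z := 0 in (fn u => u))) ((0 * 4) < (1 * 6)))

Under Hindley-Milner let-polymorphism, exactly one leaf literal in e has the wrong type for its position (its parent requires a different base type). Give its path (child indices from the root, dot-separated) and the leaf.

Answer: 0.0 : 8

Trace:
  unify Int ~ Bool
  FAIL: mismatch Int ~ Bool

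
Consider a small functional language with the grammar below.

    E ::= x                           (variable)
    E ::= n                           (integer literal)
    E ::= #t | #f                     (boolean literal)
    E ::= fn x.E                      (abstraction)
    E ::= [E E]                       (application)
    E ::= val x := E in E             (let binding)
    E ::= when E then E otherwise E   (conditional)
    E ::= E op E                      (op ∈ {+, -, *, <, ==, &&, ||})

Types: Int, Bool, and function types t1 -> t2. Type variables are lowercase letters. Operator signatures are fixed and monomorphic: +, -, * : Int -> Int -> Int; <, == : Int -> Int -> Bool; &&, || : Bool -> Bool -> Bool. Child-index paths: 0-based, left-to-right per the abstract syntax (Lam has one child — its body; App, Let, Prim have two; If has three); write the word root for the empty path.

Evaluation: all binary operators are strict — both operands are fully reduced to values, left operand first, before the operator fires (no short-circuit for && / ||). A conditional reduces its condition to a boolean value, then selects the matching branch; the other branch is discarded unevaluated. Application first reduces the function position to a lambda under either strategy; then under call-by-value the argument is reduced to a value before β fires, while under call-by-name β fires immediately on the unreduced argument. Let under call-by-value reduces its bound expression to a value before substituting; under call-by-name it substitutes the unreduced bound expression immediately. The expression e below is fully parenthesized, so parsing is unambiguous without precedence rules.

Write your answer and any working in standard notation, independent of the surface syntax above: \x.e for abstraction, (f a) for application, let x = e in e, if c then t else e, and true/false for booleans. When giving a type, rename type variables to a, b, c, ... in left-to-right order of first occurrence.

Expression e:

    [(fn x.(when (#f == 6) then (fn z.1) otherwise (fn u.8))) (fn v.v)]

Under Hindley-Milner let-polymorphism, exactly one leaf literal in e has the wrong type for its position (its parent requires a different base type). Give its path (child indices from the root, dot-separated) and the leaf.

Derivation:
  unify Bool ~ Int
  FAIL: mismatch Bool ~ Int

Answer: 0.0.0.0 : false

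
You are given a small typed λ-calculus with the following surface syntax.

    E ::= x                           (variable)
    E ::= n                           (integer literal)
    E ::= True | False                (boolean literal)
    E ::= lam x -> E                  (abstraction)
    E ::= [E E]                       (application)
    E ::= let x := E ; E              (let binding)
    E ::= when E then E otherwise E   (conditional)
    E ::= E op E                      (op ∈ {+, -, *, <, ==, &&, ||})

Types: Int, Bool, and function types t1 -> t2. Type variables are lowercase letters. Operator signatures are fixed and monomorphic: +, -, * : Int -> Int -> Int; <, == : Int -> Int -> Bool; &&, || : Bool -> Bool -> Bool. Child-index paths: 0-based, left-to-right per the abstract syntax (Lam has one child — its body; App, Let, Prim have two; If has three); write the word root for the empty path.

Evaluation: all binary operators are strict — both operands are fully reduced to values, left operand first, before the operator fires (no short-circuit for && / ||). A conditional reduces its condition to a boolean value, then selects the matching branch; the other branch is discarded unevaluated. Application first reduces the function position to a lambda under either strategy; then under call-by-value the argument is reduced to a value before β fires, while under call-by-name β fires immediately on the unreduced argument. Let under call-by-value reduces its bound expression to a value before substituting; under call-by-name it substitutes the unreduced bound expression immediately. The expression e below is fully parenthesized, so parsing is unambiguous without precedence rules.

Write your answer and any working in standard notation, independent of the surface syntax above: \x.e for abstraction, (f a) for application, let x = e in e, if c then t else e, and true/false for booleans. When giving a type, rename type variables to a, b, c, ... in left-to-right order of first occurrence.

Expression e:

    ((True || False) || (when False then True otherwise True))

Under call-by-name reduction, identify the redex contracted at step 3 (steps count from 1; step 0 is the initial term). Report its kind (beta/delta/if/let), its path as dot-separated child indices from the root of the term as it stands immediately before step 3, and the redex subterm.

Answer: delta at root : (true || true)

Working:
step 0: ((true || false) || (if false then true else true))
step 1: [delta@0] (true || (if false then true else true))
step 2: [if@1] (true || true)
step 3: [delta@root] true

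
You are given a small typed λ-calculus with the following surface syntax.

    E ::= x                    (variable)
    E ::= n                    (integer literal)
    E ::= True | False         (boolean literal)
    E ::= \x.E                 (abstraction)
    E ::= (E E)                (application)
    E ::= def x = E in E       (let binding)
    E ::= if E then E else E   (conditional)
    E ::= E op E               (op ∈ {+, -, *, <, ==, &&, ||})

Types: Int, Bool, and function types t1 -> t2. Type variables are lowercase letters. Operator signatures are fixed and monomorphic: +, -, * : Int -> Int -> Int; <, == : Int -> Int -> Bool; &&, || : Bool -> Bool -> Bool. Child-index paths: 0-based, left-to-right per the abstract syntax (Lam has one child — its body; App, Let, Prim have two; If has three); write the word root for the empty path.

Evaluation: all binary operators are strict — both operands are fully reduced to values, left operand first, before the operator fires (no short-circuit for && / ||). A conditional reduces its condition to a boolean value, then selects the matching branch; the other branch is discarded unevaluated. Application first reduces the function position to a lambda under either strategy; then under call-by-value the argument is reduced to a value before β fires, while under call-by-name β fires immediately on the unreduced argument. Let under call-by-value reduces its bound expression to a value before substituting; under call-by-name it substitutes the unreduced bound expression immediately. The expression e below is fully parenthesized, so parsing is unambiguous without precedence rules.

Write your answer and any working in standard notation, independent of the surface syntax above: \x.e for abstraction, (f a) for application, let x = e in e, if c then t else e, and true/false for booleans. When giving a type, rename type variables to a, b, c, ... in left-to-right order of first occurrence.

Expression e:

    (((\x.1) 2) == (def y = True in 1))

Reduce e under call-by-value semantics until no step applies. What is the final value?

Derivation:
step 0: (((\x.1) 2) == (let y = true in 1))
step 1: [beta@0] (1 == (let y = true in 1))
step 2: [let@1] (1 == 1)
step 3: [delta@root] true

Answer: true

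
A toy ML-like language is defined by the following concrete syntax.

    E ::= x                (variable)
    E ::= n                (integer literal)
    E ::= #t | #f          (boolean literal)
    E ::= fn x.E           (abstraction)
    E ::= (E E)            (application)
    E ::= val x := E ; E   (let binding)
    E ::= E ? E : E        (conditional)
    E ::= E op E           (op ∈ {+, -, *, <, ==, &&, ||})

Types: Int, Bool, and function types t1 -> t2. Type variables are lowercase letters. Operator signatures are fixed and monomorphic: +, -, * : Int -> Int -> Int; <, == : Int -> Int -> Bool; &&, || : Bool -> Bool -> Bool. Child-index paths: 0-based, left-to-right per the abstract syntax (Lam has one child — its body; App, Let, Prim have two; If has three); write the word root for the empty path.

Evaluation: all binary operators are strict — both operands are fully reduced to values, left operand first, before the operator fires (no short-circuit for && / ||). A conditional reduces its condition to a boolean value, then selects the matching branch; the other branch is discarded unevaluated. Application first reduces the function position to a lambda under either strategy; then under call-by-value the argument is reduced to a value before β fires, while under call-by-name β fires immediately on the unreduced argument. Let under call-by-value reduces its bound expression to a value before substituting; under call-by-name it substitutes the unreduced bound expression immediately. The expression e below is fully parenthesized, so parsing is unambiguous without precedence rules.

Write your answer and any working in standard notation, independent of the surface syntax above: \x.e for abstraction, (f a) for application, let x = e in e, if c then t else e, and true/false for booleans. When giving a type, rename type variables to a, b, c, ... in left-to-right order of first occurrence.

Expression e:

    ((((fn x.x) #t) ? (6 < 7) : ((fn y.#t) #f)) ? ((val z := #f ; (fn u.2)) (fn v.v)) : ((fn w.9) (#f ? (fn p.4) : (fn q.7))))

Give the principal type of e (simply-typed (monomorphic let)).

Derivation:
x : a
\x._ : a -> a
  unify a -> a ~ Bool -> b
  unify a ~ Bool
  unify Bool ~ b
_ _ : Bool
  unify Bool ~ Bool
  unify Int ~ Int
  unify Int ~ Int
\y._ : c -> Bool
  unify c -> Bool ~ Bool -> d
  unify c ~ Bool
  unify Bool ~ d
_ _ : Bool
  unify Bool ~ Bool
  unify Bool ~ Bool
let z : Bool
\u._ : e -> Int
v : f
\v._ : f -> f
  unify e -> Int ~ (f -> f) -> g
  unify e ~ f -> f
  unify Int ~ g
_ _ : Int
\w._ : h -> Int
  unify Bool ~ Bool
\p._ : i -> Int
\q._ : j -> Int
  unify i -> Int ~ j -> Int
  unify i ~ j
  unify Int ~ Int
  unify h -> Int ~ (j -> Int) -> k
  unify h ~ j -> Int
  unify Int ~ k
_ _ : Int
  unify Int ~ Int

Answer: Int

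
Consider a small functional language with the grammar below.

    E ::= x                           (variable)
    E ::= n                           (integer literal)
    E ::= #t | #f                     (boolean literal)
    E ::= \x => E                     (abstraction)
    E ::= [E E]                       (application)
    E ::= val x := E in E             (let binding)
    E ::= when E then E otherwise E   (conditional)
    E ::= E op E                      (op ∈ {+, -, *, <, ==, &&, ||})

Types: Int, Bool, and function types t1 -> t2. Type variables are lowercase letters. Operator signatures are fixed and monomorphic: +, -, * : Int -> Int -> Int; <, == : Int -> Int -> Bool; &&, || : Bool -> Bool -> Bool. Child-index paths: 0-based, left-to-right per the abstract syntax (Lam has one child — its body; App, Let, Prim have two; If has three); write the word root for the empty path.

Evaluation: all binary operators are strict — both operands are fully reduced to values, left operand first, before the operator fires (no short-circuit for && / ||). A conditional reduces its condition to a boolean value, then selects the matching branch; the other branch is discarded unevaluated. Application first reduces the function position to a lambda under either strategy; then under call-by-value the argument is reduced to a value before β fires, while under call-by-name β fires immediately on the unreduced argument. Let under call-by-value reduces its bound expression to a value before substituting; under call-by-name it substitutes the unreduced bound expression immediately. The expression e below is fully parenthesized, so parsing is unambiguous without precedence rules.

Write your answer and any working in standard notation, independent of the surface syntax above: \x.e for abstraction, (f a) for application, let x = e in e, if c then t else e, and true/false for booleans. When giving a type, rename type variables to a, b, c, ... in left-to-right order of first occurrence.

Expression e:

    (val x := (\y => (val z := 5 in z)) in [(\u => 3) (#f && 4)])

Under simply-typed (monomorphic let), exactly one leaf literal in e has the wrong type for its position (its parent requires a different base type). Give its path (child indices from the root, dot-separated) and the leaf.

Answer: 1.1.1 : 4

Trace:
let z : Int
z : Int
\y._ : a -> Int
let x : a -> Int
\u._ : b -> Int
  unify Bool ~ Bool
  unify Int ~ Bool
  FAIL: mismatch Int ~ Bool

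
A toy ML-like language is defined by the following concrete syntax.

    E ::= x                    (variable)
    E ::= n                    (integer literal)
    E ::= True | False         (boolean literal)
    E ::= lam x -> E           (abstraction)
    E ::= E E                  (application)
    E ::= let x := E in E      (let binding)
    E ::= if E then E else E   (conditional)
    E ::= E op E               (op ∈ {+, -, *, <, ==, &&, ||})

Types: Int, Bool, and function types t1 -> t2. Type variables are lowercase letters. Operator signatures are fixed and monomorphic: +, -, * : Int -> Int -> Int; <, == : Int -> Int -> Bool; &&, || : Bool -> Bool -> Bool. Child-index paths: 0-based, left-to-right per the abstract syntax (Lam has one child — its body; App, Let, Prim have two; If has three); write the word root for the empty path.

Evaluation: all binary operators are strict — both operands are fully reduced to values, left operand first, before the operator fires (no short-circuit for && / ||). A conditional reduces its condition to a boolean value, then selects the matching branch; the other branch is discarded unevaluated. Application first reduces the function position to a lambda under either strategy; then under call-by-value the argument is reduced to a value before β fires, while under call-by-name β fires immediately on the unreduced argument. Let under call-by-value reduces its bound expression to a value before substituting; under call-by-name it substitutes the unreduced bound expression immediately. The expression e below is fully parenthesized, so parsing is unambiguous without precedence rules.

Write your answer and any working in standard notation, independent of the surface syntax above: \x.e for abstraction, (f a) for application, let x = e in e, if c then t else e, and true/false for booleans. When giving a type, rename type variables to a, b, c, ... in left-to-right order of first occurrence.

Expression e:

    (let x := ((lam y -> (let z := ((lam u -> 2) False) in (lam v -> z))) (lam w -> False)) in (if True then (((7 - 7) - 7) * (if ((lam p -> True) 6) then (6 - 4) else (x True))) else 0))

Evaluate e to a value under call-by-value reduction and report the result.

Working:
step 0: (let x = ((\y.(let z = ((\u.2) false) in (\v.z))) (\w.false)) in (if true then (((7 - 7) - 7) * (if ((\p.true) 6) then (6 - 4) else (x true))) else 0))
step 1: [beta@0] (let x = (let z = ((\u.2) false) in (\v.z)) in (if true then (((7 - 7) - 7) * (if ((\p.true) 6) then (6 - 4) else (x true))) else 0))
step 2: [beta@0.0] (let x = (let z = 2 in (\v.z)) in (if true then (((7 - 7) - 7) * (if ((\p.true) 6) then (6 - 4) else (x true))) else 0))
step 3: [let@0] (let x = (\v.2) in (if true then (((7 - 7) - 7) * (if ((\p.true) 6) then (6 - 4) else (x true))) else 0))
step 4: [let@root] (if true then (((7 - 7) - 7) * (if ((\p.true) 6) then (6 - 4) else ((\v.2) true))) else 0)
step 5: [if@root] (((7 - 7) - 7) * (if ((\p.true) 6) then (6 - 4) else ((\v.2) true)))
step 6: [delta@0.0] ((0 - 7) * (if ((\p.true) 6) then (6 - 4) else ((\v.2) true)))
step 7: [delta@0] (-7 * (if ((\p.true) 6) then (6 - 4) else ((\v.2) true)))
step 8: [beta@1.0] (-7 * (if true then (6 - 4) else ((\v.2) true)))
step 9: [if@1] (-7 * (6 - 4))
step 10: [delta@1] (-7 * 2)
step 11: [delta@root] -14

Answer: -14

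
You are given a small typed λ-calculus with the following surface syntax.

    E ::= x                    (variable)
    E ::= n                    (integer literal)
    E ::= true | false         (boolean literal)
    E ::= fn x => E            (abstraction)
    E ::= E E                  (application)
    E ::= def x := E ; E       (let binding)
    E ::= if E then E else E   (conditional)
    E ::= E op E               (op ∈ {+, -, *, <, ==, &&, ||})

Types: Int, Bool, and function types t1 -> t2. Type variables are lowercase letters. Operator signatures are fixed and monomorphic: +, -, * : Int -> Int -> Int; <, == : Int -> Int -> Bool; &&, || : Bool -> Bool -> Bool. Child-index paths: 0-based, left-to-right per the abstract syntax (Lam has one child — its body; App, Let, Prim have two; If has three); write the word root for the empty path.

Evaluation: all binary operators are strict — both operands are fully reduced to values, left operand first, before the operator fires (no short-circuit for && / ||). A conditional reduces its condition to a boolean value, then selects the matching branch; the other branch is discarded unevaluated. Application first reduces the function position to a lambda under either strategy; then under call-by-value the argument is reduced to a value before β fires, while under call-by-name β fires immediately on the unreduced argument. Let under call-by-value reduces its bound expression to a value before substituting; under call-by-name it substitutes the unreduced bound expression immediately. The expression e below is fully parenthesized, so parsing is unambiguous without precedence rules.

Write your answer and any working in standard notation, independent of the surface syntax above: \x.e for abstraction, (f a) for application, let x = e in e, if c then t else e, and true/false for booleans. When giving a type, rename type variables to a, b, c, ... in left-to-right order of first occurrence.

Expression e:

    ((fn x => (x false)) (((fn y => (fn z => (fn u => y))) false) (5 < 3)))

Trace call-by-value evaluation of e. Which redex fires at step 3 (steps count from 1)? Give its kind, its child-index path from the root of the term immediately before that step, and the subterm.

Answer: beta at 1 : ((\z.(\u.false)) false)

Working:
step 0: ((\x.(x false)) (((\y.(\z.(\u.y))) false) (5 < 3)))
step 1: [beta@1.0] ((\x.(x false)) ((\z.(\u.false)) (5 < 3)))
step 2: [delta@1.1] ((\x.(x false)) ((\z.(\u.false)) false))
step 3: [beta@1] ((\x.(x false)) (\u.false))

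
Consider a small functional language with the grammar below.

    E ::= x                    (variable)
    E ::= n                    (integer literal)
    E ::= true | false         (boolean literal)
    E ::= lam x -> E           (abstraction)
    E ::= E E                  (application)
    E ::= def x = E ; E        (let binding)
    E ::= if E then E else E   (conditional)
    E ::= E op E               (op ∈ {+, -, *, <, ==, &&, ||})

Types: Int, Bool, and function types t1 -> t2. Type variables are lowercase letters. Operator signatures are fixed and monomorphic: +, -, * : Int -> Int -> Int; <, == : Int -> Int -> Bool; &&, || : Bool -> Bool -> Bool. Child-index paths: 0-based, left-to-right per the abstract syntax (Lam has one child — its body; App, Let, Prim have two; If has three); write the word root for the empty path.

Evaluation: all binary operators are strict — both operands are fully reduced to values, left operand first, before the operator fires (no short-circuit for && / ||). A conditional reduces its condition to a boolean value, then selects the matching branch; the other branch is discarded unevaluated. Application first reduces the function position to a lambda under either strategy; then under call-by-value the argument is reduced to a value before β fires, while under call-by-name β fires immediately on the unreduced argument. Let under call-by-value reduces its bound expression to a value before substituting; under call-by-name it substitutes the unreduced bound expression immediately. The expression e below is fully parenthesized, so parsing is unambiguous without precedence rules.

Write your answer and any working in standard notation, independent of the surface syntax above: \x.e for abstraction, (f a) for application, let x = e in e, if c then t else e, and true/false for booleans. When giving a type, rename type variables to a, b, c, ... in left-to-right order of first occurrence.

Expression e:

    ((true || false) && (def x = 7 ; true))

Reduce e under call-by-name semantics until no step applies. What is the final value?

Trace:
step 0: ((true || false) && (let x = 7 in true))
step 1: [delta@0] (true && (let x = 7 in true))
step 2: [let@1] (true && true)
step 3: [delta@root] true

Answer: true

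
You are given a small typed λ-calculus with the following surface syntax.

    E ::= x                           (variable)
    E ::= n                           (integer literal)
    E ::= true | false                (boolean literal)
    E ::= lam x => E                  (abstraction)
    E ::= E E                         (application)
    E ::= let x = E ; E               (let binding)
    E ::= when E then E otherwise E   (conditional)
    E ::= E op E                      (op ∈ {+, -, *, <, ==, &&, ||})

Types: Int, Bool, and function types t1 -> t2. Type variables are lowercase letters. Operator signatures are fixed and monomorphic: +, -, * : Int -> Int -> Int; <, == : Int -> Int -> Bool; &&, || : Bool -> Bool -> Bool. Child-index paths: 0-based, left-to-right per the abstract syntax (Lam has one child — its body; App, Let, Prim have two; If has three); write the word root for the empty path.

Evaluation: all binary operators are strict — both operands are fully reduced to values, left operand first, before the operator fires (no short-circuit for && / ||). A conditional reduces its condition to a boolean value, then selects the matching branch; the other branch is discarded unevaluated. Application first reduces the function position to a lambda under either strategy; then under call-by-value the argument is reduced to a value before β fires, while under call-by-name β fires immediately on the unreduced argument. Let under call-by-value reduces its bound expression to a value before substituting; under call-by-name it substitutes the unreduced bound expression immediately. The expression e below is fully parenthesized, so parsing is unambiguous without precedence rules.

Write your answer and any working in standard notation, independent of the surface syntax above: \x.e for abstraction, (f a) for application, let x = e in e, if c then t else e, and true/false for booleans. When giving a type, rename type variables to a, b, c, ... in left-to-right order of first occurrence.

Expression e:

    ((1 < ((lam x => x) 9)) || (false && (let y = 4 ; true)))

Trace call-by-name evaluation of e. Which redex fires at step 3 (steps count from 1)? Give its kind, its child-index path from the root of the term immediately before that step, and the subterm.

Derivation:
step 0: ((1 < ((\x.x) 9)) || (false && (let y = 4 in true)))
step 1: [beta@0.1] ((1 < 9) || (false && (let y = 4 in true)))
step 2: [delta@0] (true || (false && (let y = 4 in true)))
step 3: [let@1.1] (true || (false && true))

Answer: let at 1.1 : (let y = 4 in true)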